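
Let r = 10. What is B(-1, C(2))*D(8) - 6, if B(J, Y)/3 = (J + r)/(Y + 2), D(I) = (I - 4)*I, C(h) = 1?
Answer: 282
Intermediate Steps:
D(I) = I*(-4 + I) (D(I) = (-4 + I)*I = I*(-4 + I))
B(J, Y) = 3*(10 + J)/(2 + Y) (B(J, Y) = 3*((J + 10)/(Y + 2)) = 3*((10 + J)/(2 + Y)) = 3*(10 + J)/(2 + Y))
B(-1, C(2))*D(8) - 6 = (3*(10 - 1)/(2 + 1))*(8*(-4 + 8)) - 6 = (3*9/3)*(8*4) - 6 = (3*(1/3)*9)*32 - 6 = 9*32 - 6 = 288 - 6 = 282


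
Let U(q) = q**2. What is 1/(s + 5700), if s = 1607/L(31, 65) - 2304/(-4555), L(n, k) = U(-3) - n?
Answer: 100210/563927803 ≈ 0.00017770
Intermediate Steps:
L(n, k) = 9 - n (L(n, k) = (-3)**2 - n = 9 - n)
s = -7269197/100210 (s = 1607/(9 - 1*31) - 2304/(-4555) = 1607/(9 - 31) - 2304*(-1/4555) = 1607/(-22) + 2304/4555 = 1607*(-1/22) + 2304/4555 = -1607/22 + 2304/4555 = -7269197/100210 ≈ -72.540)
1/(s + 5700) = 1/(-7269197/100210 + 5700) = 1/(563927803/100210) = 100210/563927803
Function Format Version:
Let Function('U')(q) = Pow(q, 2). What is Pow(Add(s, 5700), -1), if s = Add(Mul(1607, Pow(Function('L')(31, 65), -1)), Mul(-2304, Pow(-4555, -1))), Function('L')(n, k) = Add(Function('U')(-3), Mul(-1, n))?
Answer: Rational(100210, 563927803) ≈ 0.00017770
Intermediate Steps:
Function('L')(n, k) = Add(9, Mul(-1, n)) (Function('L')(n, k) = Add(Pow(-3, 2), Mul(-1, n)) = Add(9, Mul(-1, n)))
s = Rational(-7269197, 100210) (s = Add(Mul(1607, Pow(Add(9, Mul(-1, 31)), -1)), Mul(-2304, Pow(-4555, -1))) = Add(Mul(1607, Pow(Add(9, -31), -1)), Mul(-2304, Rational(-1, 4555))) = Add(Mul(1607, Pow(-22, -1)), Rational(2304, 4555)) = Add(Mul(1607, Rational(-1, 22)), Rational(2304, 4555)) = Add(Rational(-1607, 22), Rational(2304, 4555)) = Rational(-7269197, 100210) ≈ -72.540)
Pow(Add(s, 5700), -1) = Pow(Add(Rational(-7269197, 100210), 5700), -1) = Pow(Rational(563927803, 100210), -1) = Rational(100210, 563927803)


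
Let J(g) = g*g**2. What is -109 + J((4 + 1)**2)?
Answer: 15516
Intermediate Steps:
J(g) = g**3
-109 + J((4 + 1)**2) = -109 + ((4 + 1)**2)**3 = -109 + (5**2)**3 = -109 + 25**3 = -109 + 15625 = 15516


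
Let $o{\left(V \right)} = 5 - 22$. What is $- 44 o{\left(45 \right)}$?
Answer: $748$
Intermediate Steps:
$o{\left(V \right)} = -17$
$- 44 o{\left(45 \right)} = \left(-44\right) \left(-17\right) = 748$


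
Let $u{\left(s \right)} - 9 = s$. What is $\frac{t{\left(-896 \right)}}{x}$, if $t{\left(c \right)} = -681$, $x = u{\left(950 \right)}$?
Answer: $- \frac{681}{959} \approx -0.71011$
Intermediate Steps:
$u{\left(s \right)} = 9 + s$
$x = 959$ ($x = 9 + 950 = 959$)
$\frac{t{\left(-896 \right)}}{x} = - \frac{681}{959}$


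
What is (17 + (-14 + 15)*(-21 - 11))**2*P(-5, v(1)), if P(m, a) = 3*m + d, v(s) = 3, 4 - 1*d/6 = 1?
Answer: 675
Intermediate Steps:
d = 18 (d = 24 - 6*1 = 24 - 6 = 18)
P(m, a) = 18 + 3*m (P(m, a) = 3*m + 18 = 18 + 3*m)
(17 + (-14 + 15)*(-21 - 11))**2*P(-5, v(1)) = (17 + (-14 + 15)*(-21 - 11))**2*(18 + 3*(-5)) = (17 + 1*(-32))**2*(18 - 15) = (17 - 32)**2*3 = (-15)**2*3 = 225*3 = 675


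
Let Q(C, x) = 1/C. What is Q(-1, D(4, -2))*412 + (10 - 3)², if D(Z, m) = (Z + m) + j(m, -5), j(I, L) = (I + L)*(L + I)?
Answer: -363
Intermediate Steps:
j(I, L) = (I + L)² (j(I, L) = (I + L)*(I + L) = (I + L)²)
D(Z, m) = Z + m + (-5 + m)² (D(Z, m) = (Z + m) + (m - 5)² = (Z + m) + (-5 + m)² = Z + m + (-5 + m)²)
Q(-1, D(4, -2))*412 + (10 - 3)² = 412/(-1) + (10 - 3)² = -1*412 + 7² = -412 + 49 = -363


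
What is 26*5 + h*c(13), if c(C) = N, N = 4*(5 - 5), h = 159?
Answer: 130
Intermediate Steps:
N = 0 (N = 4*0 = 0)
c(C) = 0
26*5 + h*c(13) = 26*5 + 159*0 = 130 + 0 = 130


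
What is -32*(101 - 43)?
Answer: -1856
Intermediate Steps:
-32*(101 - 43) = -32*58 = -1856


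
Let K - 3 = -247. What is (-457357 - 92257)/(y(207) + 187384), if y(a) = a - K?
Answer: -549614/187835 ≈ -2.9260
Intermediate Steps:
K = -244 (K = 3 - 247 = -244)
y(a) = 244 + a (y(a) = a - 1*(-244) = a + 244 = 244 + a)
(-457357 - 92257)/(y(207) + 187384) = (-457357 - 92257)/((244 + 207) + 187384) = -549614/(451 + 187384) = -549614/187835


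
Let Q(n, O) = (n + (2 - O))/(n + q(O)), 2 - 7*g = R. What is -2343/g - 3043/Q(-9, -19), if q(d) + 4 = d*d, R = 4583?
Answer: -134747702/1527 ≈ -88243.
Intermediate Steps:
q(d) = -4 + d**2 (q(d) = -4 + d*d = -4 + d**2)
g = -4581/7 (g = 2/7 - 1/7*4583 = 2/7 - 4583/7 = -4581/7 ≈ -654.43)
Q(n, O) = (2 + n - O)/(-4 + n + O**2) (Q(n, O) = (n + (2 - O))/(n + (-4 + O**2)) = (2 + n - O)/(-4 + n + O**2))
-2343/g - 3043/Q(-9, -19) = -2343/(-4581/7) - 3043*(-4 - 9 + (-19)**2)/(2 - 9 - 1*(-19)) = -2343*(-7/4581) - 3043*(-4 - 9 + 361)/(2 - 9 + 19) = 5467/1527 - 3043/(12/348) = 5467/1527 - 3043/((1/348)*12) = 5467/1527 - 3043/1/29 = 5467/1527 - 3043*29 = 5467/1527 - 88247 = -134747702/1527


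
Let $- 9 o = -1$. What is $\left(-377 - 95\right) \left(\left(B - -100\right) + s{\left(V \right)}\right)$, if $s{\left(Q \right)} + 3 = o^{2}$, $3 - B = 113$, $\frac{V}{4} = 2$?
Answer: $\frac{496544}{81} \approx 6130.2$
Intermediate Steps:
$V = 8$ ($V = 4 \cdot 2 = 8$)
$B = -110$ ($B = 3 - 113 = -110$)
$o = \frac{1}{9}$ ($o = \left(- \frac{1}{9}\right) \left(-1\right) = \frac{1}{9} \approx 0.11111$)
$s{\left(Q \right)} = - \frac{242}{81}$ ($s{\left(Q \right)} = -3 + \left(\frac{1}{9}\right)^{2} = -3 + \frac{1}{81} = - \frac{242}{81}$)
$\left(-377 - 95\right) \left(\left(B - -100\right) + s{\left(V \right)}\right) = \left(-377 - 95\right) \left(\left(-110 - -100\right) - \frac{242}{81}\right) = - 472 \left(\left(-110 + 100\right) - \frac{242}{81}\right) = - 472 \left(-10 - \frac{242}{81}\right) = \left(-472\right) \left(- \frac{1052}{81}\right) = \frac{496544}{81}$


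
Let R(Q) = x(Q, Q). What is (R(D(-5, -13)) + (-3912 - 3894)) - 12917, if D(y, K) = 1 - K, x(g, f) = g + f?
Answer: -20695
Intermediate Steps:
x(g, f) = f + g
R(Q) = 2*Q (R(Q) = Q + Q = 2*Q)
(R(D(-5, -13)) + (-3912 - 3894)) - 12917 = (2*(1 - 1*(-13)) + (-3912 - 3894)) - 12917 = (2*(1 + 13) - 7806) - 12917 = (2*14 - 7806) - 12917 = (28 - 7806) - 12917 = -7778 - 12917 = -20695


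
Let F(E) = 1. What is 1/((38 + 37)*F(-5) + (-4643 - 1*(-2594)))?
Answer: -1/1974 ≈ -0.00050659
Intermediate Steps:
1/((38 + 37)*F(-5) + (-4643 - 1*(-2594))) = 1/((38 + 37)*1 + (-4643 - 1*(-2594))) = 1/(75*1 + (-4643 + 2594)) = 1/(75 - 2049) = 1/(-1974) = -1/1974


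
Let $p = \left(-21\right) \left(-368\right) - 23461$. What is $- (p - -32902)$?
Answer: $-17169$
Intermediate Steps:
$p = -15733$ ($p = 7728 - 23461 = -15733$)
$- (p - -32902) = - (-15733 - -32902) = - (-15733 + 32902) = \left(-1\right) 17169 = -17169$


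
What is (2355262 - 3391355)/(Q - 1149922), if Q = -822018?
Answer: 1036093/1971940 ≈ 0.52542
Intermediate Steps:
(2355262 - 3391355)/(Q - 1149922) = (2355262 - 3391355)/(-822018 - 1149922) = -1036093/(-1971940) = -1036093*(-1/1971940) = 1036093/1971940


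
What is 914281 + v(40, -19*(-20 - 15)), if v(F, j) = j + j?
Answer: 915611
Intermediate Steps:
v(F, j) = 2*j
914281 + v(40, -19*(-20 - 15)) = 914281 + 2*(-19*(-20 - 15)) = 914281 + 2*(-19*(-35)) = 914281 + 2*665 = 914281 + 1330 = 915611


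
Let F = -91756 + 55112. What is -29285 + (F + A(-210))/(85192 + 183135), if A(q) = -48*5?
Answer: -7857993079/268327 ≈ -29285.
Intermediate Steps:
F = -36644
A(q) = -240
-29285 + (F + A(-210))/(85192 + 183135) = -29285 + (-36644 - 240)/(85192 + 183135) = -29285 - 36884/268327 = -7857993079/268327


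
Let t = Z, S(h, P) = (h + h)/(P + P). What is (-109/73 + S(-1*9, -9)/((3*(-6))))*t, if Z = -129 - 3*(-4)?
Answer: 26455/146 ≈ 181.20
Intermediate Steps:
S(h, P) = h/P (S(h, P) = (2*h)/((2*P)) = (2*h)*(1/(2*P)) = h/P)
Z = -117 (Z = -129 - 1*(-12) = -129 + 12 = -117)
t = -117
(-109/73 + S(-1*9, -9)/((3*(-6))))*t = (-109/73 + (-1*9/(-9))/((3*(-6))))*(-117) = (-109*1/73 - 9*(-⅑)/(-18))*(-117) = (-109/73 + 1*(-1/18))*(-117) = (-109/73 - 1/18)*(-117) = -2035/1314*(-117) = 26455/146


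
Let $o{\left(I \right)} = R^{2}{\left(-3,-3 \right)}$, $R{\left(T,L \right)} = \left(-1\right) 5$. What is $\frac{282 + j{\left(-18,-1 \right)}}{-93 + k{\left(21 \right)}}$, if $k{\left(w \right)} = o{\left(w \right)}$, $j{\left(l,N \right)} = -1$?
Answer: $- \frac{281}{68} \approx -4.1324$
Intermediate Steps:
$R{\left(T,L \right)} = -5$
$o{\left(I \right)} = 25$ ($o{\left(I \right)} = \left(-5\right)^{2} = 25$)
$k{\left(w \right)} = 25$
$\frac{282 + j{\left(-18,-1 \right)}}{-93 + k{\left(21 \right)}} = \frac{282 - 1}{-93 + 25} = \frac{281}{-68} = 281 \left(- \frac{1}{68}\right) = - \frac{281}{68}$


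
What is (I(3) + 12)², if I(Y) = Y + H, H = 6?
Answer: 441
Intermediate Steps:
I(Y) = 6 + Y (I(Y) = Y + 6 = 6 + Y)
(I(3) + 12)² = ((6 + 3) + 12)² = (9 + 12)² = 21² = 441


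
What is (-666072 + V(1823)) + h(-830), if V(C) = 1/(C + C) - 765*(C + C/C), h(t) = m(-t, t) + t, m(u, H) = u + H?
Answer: -7519007251/3646 ≈ -2.0623e+6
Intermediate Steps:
m(u, H) = H + u
h(t) = t (h(t) = (t - t) + t = 0 + t = t)
V(C) = -765 + 1/(2*C) - 765*C (V(C) = 1/(2*C) - 765*(C + 1) = 1/(2*C) - 765*(1 + C) = 1/(2*C) + (-765 - 765*C) = -765 + 1/(2*C) - 765*C)
(-666072 + V(1823)) + h(-830) = (-666072 + (-765 + (½)/1823 - 765*1823)) - 830 = (-666072 + (-765 + (½)*(1/1823) - 1394595)) - 830 = (-666072 + (-765 + 1/3646 - 1394595)) - 830 = (-666072 - 5087482559/3646) - 830 = -7515981071/3646 - 830 = -7519007251/3646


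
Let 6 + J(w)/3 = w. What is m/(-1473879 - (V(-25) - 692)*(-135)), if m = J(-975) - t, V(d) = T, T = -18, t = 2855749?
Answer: 2858692/1569729 ≈ 1.8211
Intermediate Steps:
V(d) = -18
J(w) = -18 + 3*w
m = -2858692 (m = (-18 + 3*(-975)) - 1*2855749 = (-18 - 2925) - 2855749 = -2943 - 2855749 = -2858692)
m/(-1473879 - (V(-25) - 692)*(-135)) = -2858692/(-1473879 - (-18 - 692)*(-135)) = -2858692/(-1473879 - (-710)*(-135)) = -2858692/(-1473879 - 1*95850) = -2858692/(-1473879 - 95850) = -2858692/(-1569729) = -2858692*(-1/1569729) = 2858692/1569729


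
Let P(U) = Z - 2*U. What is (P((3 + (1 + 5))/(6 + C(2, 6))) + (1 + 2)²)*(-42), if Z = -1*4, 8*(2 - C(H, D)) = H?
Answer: -3486/31 ≈ -112.45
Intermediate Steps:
C(H, D) = 2 - H/8
Z = -4
P(U) = -4 - 2*U
(P((3 + (1 + 5))/(6 + C(2, 6))) + (1 + 2)²)*(-42) = ((-4 - 2*(3 + (1 + 5))/(6 + (2 - ⅛*2))) + (1 + 2)²)*(-42) = ((-4 - 2*(3 + 6)/(6 + (2 - ¼))) + 3²)*(-42) = ((-4 - 18/(6 + 7/4)) + 9)*(-42) = ((-4 - 18/31/4) + 9)*(-42) = ((-4 - 18*4/31) + 9)*(-42) = ((-4 - 2*36/31) + 9)*(-42) = ((-4 - 72/31) + 9)*(-42) = (-196/31 + 9)*(-42) = (83/31)*(-42) = -3486/31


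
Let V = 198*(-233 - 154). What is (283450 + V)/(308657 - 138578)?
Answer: 206824/170079 ≈ 1.2160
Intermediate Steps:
V = -76626 (V = 198*(-387) = -76626)
(283450 + V)/(308657 - 138578) = (283450 - 76626)/(308657 - 138578) = 206824/170079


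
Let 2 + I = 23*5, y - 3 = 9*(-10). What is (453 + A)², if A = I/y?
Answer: 1544332804/7569 ≈ 2.0403e+5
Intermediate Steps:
y = -87 (y = 3 + 9*(-10) = 3 - 90 = -87)
I = 113 (I = -2 + 23*5 = -2 + 115 = 113)
A = -113/87 (A = 113/(-87) = 113*(-1/87) = -113/87 ≈ -1.2989)
(453 + A)² = (453 - 113/87)² = (39298/87)² = 1544332804/7569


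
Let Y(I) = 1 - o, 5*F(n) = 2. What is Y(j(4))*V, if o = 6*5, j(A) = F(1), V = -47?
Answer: 1363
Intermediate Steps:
F(n) = ⅖ (F(n) = (⅕)*2 = ⅖)
j(A) = ⅖
o = 30
Y(I) = -29 (Y(I) = 1 - 1*30 = 1 - 30 = -29)
Y(j(4))*V = -29*(-47) = 1363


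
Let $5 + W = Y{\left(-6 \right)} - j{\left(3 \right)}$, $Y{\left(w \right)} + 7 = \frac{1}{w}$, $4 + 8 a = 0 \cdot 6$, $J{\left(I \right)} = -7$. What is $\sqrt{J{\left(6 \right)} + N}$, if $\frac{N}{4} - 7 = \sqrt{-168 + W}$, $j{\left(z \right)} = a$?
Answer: $\frac{\sqrt{189 + 84 i \sqrt{33}}}{3} \approx 6.2682 + 4.2768 i$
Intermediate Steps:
$a = - \frac{1}{2}$ ($a = - \frac{1}{2} + \frac{0 \cdot 6}{8} = - \frac{1}{2} + \frac{1}{8} \cdot 0 = - \frac{1}{2} + 0 = - \frac{1}{2} \approx -0.5$)
$j{\left(z \right)} = - \frac{1}{2}$
$Y{\left(w \right)} = -7 + \frac{1}{w}$
$W = - \frac{35}{3}$ ($W = -5 - \left(\frac{13}{2} + \frac{1}{6}\right) = -5 + \left(\left(-7 - \frac{1}{6}\right) + \frac{1}{2}\right) = -5 + \left(- \frac{43}{6} + \frac{1}{2}\right) = -5 - \frac{20}{3} = - \frac{35}{3} \approx -11.667$)
$N = 28 + \frac{28 i \sqrt{33}}{3}$ ($N = 28 + 4 \sqrt{-168 - \frac{35}{3}} = 28 + 4 \sqrt{- \frac{539}{3}} = 28 + 4 \frac{7 i \sqrt{33}}{3} = 28 + \frac{28 i \sqrt{33}}{3} \approx 28.0 + 53.616 i$)
$\sqrt{J{\left(6 \right)} + N} = \sqrt{-7 + \left(28 + \frac{28 i \sqrt{33}}{3}\right)} = \sqrt{21 + \frac{28 i \sqrt{33}}{3}}$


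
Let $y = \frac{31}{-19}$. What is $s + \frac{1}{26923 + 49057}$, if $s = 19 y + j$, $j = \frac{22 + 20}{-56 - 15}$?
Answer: $- \frac{170423069}{5394580} \approx -31.592$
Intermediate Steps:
$j = - \frac{42}{71}$ ($j = \frac{42}{-71} = 42 \left(- \frac{1}{71}\right) = - \frac{42}{71} \approx -0.59155$)
$y = - \frac{31}{19}$ ($y = 31 \left(- \frac{1}{19}\right) = - \frac{31}{19} \approx -1.6316$)
$s = - \frac{2243}{71}$ ($s = 19 \left(- \frac{31}{19}\right) - \frac{42}{71} = -31 - \frac{42}{71} = - \frac{2243}{71} \approx -31.592$)
$s + \frac{1}{26923 + 49057} = - \frac{2243}{71} + \frac{1}{26923 + 49057} = - \frac{2243}{71} + \frac{1}{75980} = - \frac{170423069}{5394580}$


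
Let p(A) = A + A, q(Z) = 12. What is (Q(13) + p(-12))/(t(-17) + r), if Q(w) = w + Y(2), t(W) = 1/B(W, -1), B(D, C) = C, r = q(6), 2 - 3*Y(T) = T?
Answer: -1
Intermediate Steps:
Y(T) = ⅔ - T/3
r = 12
p(A) = 2*A
t(W) = -1 (t(W) = 1/(-1) = -1)
Q(w) = w (Q(w) = w + (⅔ - ⅓*2) = w + (⅔ - ⅔) = w + 0 = w)
(Q(13) + p(-12))/(t(-17) + r) = (13 + 2*(-12))/(-1 + 12) = (13 - 24)/11 = -11*1/11 = -1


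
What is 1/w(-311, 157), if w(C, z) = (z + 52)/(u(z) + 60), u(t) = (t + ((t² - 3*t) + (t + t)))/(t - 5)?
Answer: 33769/31768 ≈ 1.0630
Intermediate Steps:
u(t) = t²/(-5 + t) (u(t) = (t + ((t² - 3*t) + 2*t))/(-5 + t) = (t + (t² - t))/(-5 + t) = t²/(-5 + t))
w(C, z) = (52 + z)/(60 + z²/(-5 + z)) (w(C, z) = (z + 52)/(z²/(-5 + z) + 60) = (52 + z)/(60 + z²/(-5 + z)))
1/w(-311, 157) = 1/((-5 + 157)*(52 + 157)/(-300 + 157² + 60*157)) = 1/(152*209/(-300 + 24649 + 9420)) = 1/(152*209/33769) = 1/((1/33769)*152*209) = 1/(31768/33769) = 33769/31768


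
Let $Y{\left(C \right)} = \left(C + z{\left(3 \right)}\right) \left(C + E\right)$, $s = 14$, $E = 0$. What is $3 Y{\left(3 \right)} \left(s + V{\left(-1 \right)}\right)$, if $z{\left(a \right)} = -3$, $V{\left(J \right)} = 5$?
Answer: $0$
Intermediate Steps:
$Y{\left(C \right)} = C \left(-3 + C\right)$ ($Y{\left(C \right)} = \left(C - 3\right) \left(C + 0\right) = \left(-3 + C\right) C = C \left(-3 + C\right)$)
$3 Y{\left(3 \right)} \left(s + V{\left(-1 \right)}\right) = 3 \cdot 3 \left(-3 + 3\right) \left(14 + 5\right) = 3 \cdot 3 \cdot 0 \cdot 19 = 3 \cdot 0 \cdot 19 = 0 \cdot 19 = 0$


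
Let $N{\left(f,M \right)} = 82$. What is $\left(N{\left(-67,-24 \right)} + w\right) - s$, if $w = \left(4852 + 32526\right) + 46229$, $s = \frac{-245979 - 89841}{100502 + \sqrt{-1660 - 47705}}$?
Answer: $\frac{845351347451881}{10100701369} - \frac{1007460 i \sqrt{5485}}{10100701369} \approx 83692.0 - 0.0073869 i$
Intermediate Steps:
$s = - \frac{335820}{100502 + 3 i \sqrt{5485}}$ ($s = - \frac{335820}{100502 + \sqrt{-49365}} = - \frac{335820}{100502 + 3 i \sqrt{5485}} \approx -3.3414 + 0.0073869 i$)
$w = 83607$ ($w = 37378 + 46229 = 83607$)
$\left(N{\left(-67,-24 \right)} + w\right) - s = \left(82 + 83607\right) - \left(- \frac{33750581640}{10100701369} + \frac{1007460 i \sqrt{5485}}{10100701369}\right) = 83689 + \left(\frac{33750581640}{10100701369} - \frac{1007460 i \sqrt{5485}}{10100701369}\right) = \frac{845351347451881}{10100701369} - \frac{1007460 i \sqrt{5485}}{10100701369}$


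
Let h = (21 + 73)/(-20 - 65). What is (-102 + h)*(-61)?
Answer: 534604/85 ≈ 6289.5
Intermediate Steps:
h = -94/85 (h = 94/(-85) = 94*(-1/85) = -94/85 ≈ -1.1059)
(-102 + h)*(-61) = (-102 - 94/85)*(-61) = -8764/85*(-61) = 534604/85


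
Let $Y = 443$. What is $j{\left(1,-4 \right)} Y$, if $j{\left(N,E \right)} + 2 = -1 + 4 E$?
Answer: $-8417$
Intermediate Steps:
$j{\left(N,E \right)} = -3 + 4 E$ ($j{\left(N,E \right)} = -2 + \left(-1 + 4 E\right) = -3 + 4 E$)
$j{\left(1,-4 \right)} Y = \left(-3 + 4 \left(-4\right)\right) 443 = \left(-3 - 16\right) 443 = \left(-19\right) 443 = -8417$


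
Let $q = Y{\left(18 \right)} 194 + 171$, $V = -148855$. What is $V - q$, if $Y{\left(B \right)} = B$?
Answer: $-152518$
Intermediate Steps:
$q = 3663$ ($q = 18 \cdot 194 + 171 = 3492 + 171 = 3663$)
$V - q = -148855 - 3663 = -152518$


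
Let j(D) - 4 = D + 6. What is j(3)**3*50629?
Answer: 111231913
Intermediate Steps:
j(D) = 10 + D (j(D) = 4 + (D + 6) = 4 + (6 + D) = 10 + D)
j(3)**3*50629 = (10 + 3)**3*50629 = 13**3*50629 = 2197*50629 = 111231913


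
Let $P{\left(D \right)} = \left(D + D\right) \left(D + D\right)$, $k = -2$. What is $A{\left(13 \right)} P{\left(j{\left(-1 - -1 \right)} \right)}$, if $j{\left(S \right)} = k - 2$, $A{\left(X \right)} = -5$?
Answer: $-320$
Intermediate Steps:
$j{\left(S \right)} = -4$ ($j{\left(S \right)} = -2 - 2 = -4$)
$P{\left(D \right)} = 4 D^{2}$ ($P{\left(D \right)} = 2 D 2 D = 4 D^{2}$)
$A{\left(13 \right)} P{\left(j{\left(-1 - -1 \right)} \right)} = - 5 \cdot 4 \left(-4\right)^{2} = - 5 \cdot 4 \cdot 16 = \left(-5\right) 64 = -320$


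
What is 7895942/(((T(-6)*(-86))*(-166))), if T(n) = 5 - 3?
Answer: 3947971/14276 ≈ 276.55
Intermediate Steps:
T(n) = 2
7895942/(((T(-6)*(-86))*(-166))) = 7895942/(((2*(-86))*(-166))) = 7895942/((-172*(-166))) = 7895942/28552 = 7895942*(1/28552) = 3947971/14276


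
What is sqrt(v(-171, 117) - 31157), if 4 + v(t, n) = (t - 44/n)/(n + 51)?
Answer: I*sqrt(334436284182)/3276 ≈ 176.53*I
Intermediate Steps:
v(t, n) = -4 + (t - 44/n)/(51 + n) (v(t, n) = -4 + (t - 44/n)/(n + 51) = -4 + (t - 44/n)/(51 + n))
sqrt(v(-171, 117) - 31157) = sqrt((-44 - 204*117 - 4*117**2 + 117*(-171))/(117*(51 + 117)) - 31157) = sqrt((1/117)*(-44 - 23868 - 4*13689 - 20007)/168 - 31157) = sqrt((1/117)*(1/168)*(-44 - 23868 - 54756 - 20007) - 31157) = sqrt((1/117)*(1/168)*(-98675) - 31157) = sqrt(-98675/19656 - 31157) = sqrt(-612520667/19656) = I*sqrt(334436284182)/3276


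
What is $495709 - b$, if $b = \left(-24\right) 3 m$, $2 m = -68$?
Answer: $493261$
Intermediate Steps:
$m = -34$ ($m = \frac{1}{2} \left(-68\right) = -34$)
$b = 2448$ ($b = \left(-24\right) 3 \left(-34\right) = \left(-72\right) \left(-34\right) = 2448$)
$495709 - b = 495709 - 2448 = 493261$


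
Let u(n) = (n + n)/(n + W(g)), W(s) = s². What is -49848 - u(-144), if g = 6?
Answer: -149552/3 ≈ -49851.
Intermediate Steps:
u(n) = 2*n/(36 + n) (u(n) = (n + n)/(n + 6²) = (2*n)/(n + 36) = (2*n)/(36 + n) = 2*n/(36 + n))
-49848 - u(-144) = -49848 - 2*(-144)/(36 - 144) = -49848 - 2*(-144)/(-108) = -49848 - 2*(-144)*(-1)/108 = -49848 - 1*8/3 = -49848 - 8/3 = -149552/3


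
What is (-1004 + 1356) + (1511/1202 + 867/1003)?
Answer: 25113587/70918 ≈ 354.12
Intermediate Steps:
(-1004 + 1356) + (1511/1202 + 867/1003) = 352 + (1511*(1/1202) + 867*(1/1003)) = 352 + (1511/1202 + 51/59) = 352 + 150451/70918 = 25113587/70918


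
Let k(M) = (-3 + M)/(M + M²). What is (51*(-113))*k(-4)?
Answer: 13447/4 ≈ 3361.8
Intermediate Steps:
k(M) = (-3 + M)/(M + M²)
(51*(-113))*k(-4) = (51*(-113))*((-3 - 4)/((-4)*(1 - 4))) = -(-5763)*(-7)/(4*(-3)) = -(-5763)*(-1)*(-7)/(4*3) = -5763*(-7/12) = 13447/4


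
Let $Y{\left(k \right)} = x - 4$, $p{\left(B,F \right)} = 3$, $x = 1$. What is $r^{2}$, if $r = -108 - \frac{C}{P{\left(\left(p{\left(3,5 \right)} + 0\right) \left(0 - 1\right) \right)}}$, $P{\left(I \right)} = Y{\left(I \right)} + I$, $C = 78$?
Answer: $9025$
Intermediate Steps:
$Y{\left(k \right)} = -3$ ($Y{\left(k \right)} = 1 - 4 = -3$)
$P{\left(I \right)} = -3 + I$
$r = -95$ ($r = -108 - \frac{78}{-3 + \left(3 + 0\right) \left(0 - 1\right)} = -108 - \frac{78}{-3 + 3 \left(-1\right)} = -108 - \frac{78}{-3 - 3} = -108 - \frac{78}{-6} = -108 - 78 \left(- \frac{1}{6}\right) = -108 - -13 = -108 + 13 = -95$)
$r^{2} = \left(-95\right)^{2} = 9025$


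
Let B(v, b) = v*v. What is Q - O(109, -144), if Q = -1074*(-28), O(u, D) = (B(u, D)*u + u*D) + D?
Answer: -1249117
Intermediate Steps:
B(v, b) = v²
O(u, D) = D + u³ + D*u (O(u, D) = (u²*u + u*D) + D = (u³ + D*u) + D = D + u³ + D*u)
Q = 30072
Q - O(109, -144) = 30072 - (-144 + 109³ - 144*109) = 30072 - (-144 + 1295029 - 15696) = 30072 - 1*1279189 = 30072 - 1279189 = -1249117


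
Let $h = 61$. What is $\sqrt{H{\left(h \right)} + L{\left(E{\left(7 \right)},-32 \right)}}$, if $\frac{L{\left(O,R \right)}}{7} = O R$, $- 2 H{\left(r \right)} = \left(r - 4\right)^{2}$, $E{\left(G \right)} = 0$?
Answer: $\frac{57 i \sqrt{2}}{2} \approx 40.305 i$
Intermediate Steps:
$H{\left(r \right)} = - \frac{\left(-4 + r\right)^{2}}{2}$ ($H{\left(r \right)} = - \frac{\left(r - 4\right)^{2}}{2} = - \frac{\left(-4 + r\right)^{2}}{2}$)
$L{\left(O,R \right)} = 7 O R$
$\sqrt{H{\left(h \right)} + L{\left(E{\left(7 \right)},-32 \right)}} = \sqrt{- \frac{\left(-4 + 61\right)^{2}}{2} + 7 \cdot 0 \left(-32\right)} = \sqrt{- \frac{57^{2}}{2} + 0} = \sqrt{\left(- \frac{1}{2}\right) 3249 + 0} = \sqrt{- \frac{3249}{2} + 0} = \sqrt{- \frac{3249}{2}} = \frac{57 i \sqrt{2}}{2}$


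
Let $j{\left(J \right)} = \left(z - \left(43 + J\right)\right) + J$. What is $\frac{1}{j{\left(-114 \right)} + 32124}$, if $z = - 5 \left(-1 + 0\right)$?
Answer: $\frac{1}{32086} \approx 3.1166 \cdot 10^{-5}$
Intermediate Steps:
$z = 5$ ($z = \left(-5\right) \left(-1\right) = 5$)
$j{\left(J \right)} = -38$ ($j{\left(J \right)} = \left(5 - \left(43 + J\right)\right) + J = \left(-38 - J\right) + J = -38$)
$\frac{1}{j{\left(-114 \right)} + 32124} = \frac{1}{-38 + 32124} = \frac{1}{32086}$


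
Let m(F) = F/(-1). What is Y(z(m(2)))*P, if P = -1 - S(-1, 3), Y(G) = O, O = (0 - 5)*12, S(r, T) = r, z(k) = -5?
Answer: 0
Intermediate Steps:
m(F) = -F (m(F) = F*(-1) = -F)
O = -60 (O = -5*12 = -60)
Y(G) = -60
P = 0 (P = -1 - 1*(-1) = -1 + 1 = 0)
Y(z(m(2)))*P = -60*0 = 0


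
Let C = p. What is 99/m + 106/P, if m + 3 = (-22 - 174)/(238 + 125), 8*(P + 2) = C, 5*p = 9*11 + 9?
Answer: 1110541/8995 ≈ 123.46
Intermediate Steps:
p = 108/5 (p = (9*11 + 9)/5 = (99 + 9)/5 = (⅕)*108 = 108/5 ≈ 21.600)
C = 108/5 ≈ 21.600
P = 7/10 (P = -2 + (⅛)*(108/5) = -2 + 27/10 = 7/10 ≈ 0.70000)
m = -1285/363 (m = -3 + (-22 - 174)/(238 + 125) = -3 - 196/363 = -1285/363 ≈ -3.5399)
99/m + 106/P = 99/(-1285/363) + 106/(7/10) = 99*(-363/1285) + 106*(10/7) = -35937/1285 + 1060/7 = 1110541/8995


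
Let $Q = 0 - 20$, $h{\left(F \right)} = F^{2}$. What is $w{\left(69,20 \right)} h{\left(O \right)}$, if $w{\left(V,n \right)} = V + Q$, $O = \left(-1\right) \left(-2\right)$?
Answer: $196$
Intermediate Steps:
$O = 2$
$Q = -20$ ($Q = 0 - 20 = -20$)
$w{\left(V,n \right)} = -20 + V$ ($w{\left(V,n \right)} = V - 20 = -20 + V$)
$w{\left(69,20 \right)} h{\left(O \right)} = \left(-20 + 69\right) 2^{2} = 49 \cdot 4 = 196$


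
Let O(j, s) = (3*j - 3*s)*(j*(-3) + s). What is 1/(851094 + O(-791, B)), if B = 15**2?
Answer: -1/7067610 ≈ -1.4149e-7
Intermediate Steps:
B = 225
O(j, s) = (s - 3*j)*(-3*s + 3*j) (O(j, s) = (-3*s + 3*j)*(-3*j + s) = (-3*s + 3*j)*(s - 3*j) = (s - 3*j)*(-3*s + 3*j))
1/(851094 + O(-791, B)) = 1/(851094 + (-9*(-791)**2 - 3*225**2 + 12*(-791)*225)) = 1/(851094 + (-9*625681 - 3*50625 - 2135700)) = 1/(851094 + (-5631129 - 151875 - 2135700)) = 1/(851094 - 7918704) = 1/(-7067610) = -1/7067610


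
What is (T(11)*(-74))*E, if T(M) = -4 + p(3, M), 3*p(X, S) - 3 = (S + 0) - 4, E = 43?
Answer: 6364/3 ≈ 2121.3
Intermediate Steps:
p(X, S) = -⅓ + S/3 (p(X, S) = 1 + ((S + 0) - 4)/3 = 1 + (S - 4)/3 = 1 + (-4 + S)/3 = 1 + (-4/3 + S/3) = -⅓ + S/3)
T(M) = -13/3 + M/3 (T(M) = -4 + (-⅓ + M/3) = -13/3 + M/3)
(T(11)*(-74))*E = ((-13/3 + (⅓)*11)*(-74))*43 = ((-13/3 + 11/3)*(-74))*43 = -⅔*(-74)*43 = (148/3)*43 = 6364/3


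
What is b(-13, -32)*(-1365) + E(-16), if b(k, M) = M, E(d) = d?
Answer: 43664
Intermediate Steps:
b(-13, -32)*(-1365) + E(-16) = -32*(-1365) - 16 = 43680 - 16 = 43664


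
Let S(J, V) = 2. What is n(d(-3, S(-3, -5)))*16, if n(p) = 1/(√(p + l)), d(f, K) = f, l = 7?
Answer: 8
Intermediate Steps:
n(p) = (7 + p)^(-½) (n(p) = 1/(√(p + 7)) = 1/(√(7 + p)) = (7 + p)^(-½))
n(d(-3, S(-3, -5)))*16 = 16/√(7 - 3) = 16/√4 = (½)*16 = 8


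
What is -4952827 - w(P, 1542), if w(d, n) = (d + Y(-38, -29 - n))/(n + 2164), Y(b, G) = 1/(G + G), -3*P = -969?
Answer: -57671966715269/11644252 ≈ -4.9528e+6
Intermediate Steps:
P = 323 (P = -⅓*(-969) = 323)
Y(b, G) = 1/(2*G)
w(d, n) = (d + 1/(2*(-29 - n)))/(2164 + n) (w(d, n) = (d + 1/(2*(-29 - n)))/(n + 2164) = (d + 1/(2*(-29 - n)))/(2164 + n))
-4952827 - w(P, 1542) = -4952827 - (-½ + 323*(29 + 1542))/((29 + 1542)*(2164 + 1542)) = -4952827 - (-½ + 323*1571)/(1571*3706) = -4952827 - (-½ + 507433)/(1571*3706) = -4952827 - 1014865/(1571*3706*2) = -4952827 - 1*1014865/11644252 = -4952827 - 1014865/11644252 = -57671966715269/11644252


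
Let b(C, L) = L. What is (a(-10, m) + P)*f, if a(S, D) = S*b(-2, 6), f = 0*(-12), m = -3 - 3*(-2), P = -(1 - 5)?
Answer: 0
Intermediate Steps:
P = 4 (P = -1*(-4) = 4)
m = 3 (m = -3 + 6 = 3)
f = 0
a(S, D) = 6*S (a(S, D) = S*6 = 6*S)
(a(-10, m) + P)*f = (6*(-10) + 4)*0 = (-60 + 4)*0 = -56*0 = 0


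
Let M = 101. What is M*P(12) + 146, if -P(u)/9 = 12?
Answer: -10762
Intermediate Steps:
P(u) = -108 (P(u) = -9*12 = -108)
M*P(12) + 146 = 101*(-108) + 146 = -10908 + 146 = -10762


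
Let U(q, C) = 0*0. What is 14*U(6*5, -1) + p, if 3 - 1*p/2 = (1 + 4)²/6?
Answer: -7/3 ≈ -2.3333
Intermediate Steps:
U(q, C) = 0
p = -7/3 (p = 6 - 2*(1 + 4)²/6 = 6 - 2*5²/6 = 6 - 50/6 = 6 - 2*25/6 = 6 - 25/3 = -7/3 ≈ -2.3333)
14*U(6*5, -1) + p = 14*0 - 7/3 = 0 - 7/3 = -7/3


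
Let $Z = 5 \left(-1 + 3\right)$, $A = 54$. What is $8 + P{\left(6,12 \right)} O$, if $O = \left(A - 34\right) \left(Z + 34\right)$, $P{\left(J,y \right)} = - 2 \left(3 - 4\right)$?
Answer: $1768$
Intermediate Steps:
$P{\left(J,y \right)} = 2$ ($P{\left(J,y \right)} = \left(-2\right) \left(-1\right) = 2$)
$Z = 10$ ($Z = 5 \cdot 2 = 10$)
$O = 880$ ($O = \left(54 - 34\right) \left(10 + 34\right) = 20 \cdot 44 = 880$)
$8 + P{\left(6,12 \right)} O = 8 + 2 \cdot 880 = 8 + 1760 = 1768$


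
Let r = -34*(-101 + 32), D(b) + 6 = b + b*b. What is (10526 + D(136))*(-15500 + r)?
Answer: -383465408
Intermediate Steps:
D(b) = -6 + b + b**2 (D(b) = -6 + (b + b*b) = -6 + (b + b**2) = -6 + b + b**2)
r = 2346 (r = -34*(-69) = 2346)
(10526 + D(136))*(-15500 + r) = (10526 + (-6 + 136 + 136**2))*(-15500 + 2346) = (10526 + (-6 + 136 + 18496))*(-13154) = (10526 + 18626)*(-13154) = 29152*(-13154) = -383465408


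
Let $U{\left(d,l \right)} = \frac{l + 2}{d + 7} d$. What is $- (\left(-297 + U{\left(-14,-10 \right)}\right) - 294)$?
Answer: $607$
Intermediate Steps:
$U{\left(d,l \right)} = \frac{d \left(2 + l\right)}{7 + d}$ ($U{\left(d,l \right)} = \frac{2 + l}{7 + d} d = \frac{d \left(2 + l\right)}{7 + d}$)
$- (\left(-297 + U{\left(-14,-10 \right)}\right) - 294) = - (\left(-297 - \frac{14 \left(2 - 10\right)}{7 - 14}\right) - 294) = - (\left(-297 - 14 \frac{1}{-7} \left(-8\right)\right) - 294) = - (\left(-297 - \left(-2\right) \left(-8\right)\right) - 294) = - (\left(-297 - 16\right) - 294) = - (-313 - 294) = \left(-1\right) \left(-607\right) = 607$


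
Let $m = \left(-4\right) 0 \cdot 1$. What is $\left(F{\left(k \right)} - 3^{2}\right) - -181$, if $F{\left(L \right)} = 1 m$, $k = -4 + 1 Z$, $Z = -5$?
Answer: $172$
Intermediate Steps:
$m = 0$ ($m = 0 \cdot 1 = 0$)
$k = -9$ ($k = -4 + 1 \left(-5\right) = -4 - 5 = -9$)
$F{\left(L \right)} = 0$ ($F{\left(L \right)} = 1 \cdot 0 = 0$)
$\left(F{\left(k \right)} - 3^{2}\right) - -181 = \left(0 - 3^{2}\right) - -181 = \left(0 - 9\right) + 181 = -9 + 181 = 172$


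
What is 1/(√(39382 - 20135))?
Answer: √19247/19247 ≈ 0.0072081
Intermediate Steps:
1/(√(39382 - 20135)) = 1/(√19247) = √19247/19247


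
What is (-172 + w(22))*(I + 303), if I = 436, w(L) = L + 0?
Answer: -110850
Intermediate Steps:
w(L) = L
(-172 + w(22))*(I + 303) = (-172 + 22)*(436 + 303) = -150*739 = -110850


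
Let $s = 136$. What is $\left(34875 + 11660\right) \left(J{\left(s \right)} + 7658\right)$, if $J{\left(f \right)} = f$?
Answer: $362693790$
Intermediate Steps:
$\left(34875 + 11660\right) \left(J{\left(s \right)} + 7658\right) = \left(34875 + 11660\right) \left(136 + 7658\right) = 46535 \cdot 7794 = 362693790$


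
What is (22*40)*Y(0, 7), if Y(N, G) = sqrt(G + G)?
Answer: 880*sqrt(14) ≈ 3292.7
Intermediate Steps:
Y(N, G) = sqrt(2)*sqrt(G) (Y(N, G) = sqrt(2*G) = sqrt(2)*sqrt(G))
(22*40)*Y(0, 7) = (22*40)*(sqrt(2)*sqrt(7)) = 880*sqrt(14)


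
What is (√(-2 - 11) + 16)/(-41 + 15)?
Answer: -8/13 - I*√13/26 ≈ -0.61539 - 0.13867*I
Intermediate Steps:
(√(-2 - 11) + 16)/(-41 + 15) = (√(-13) + 16)/(-26) = (I*√13 + 16)*(-1/26) = (16 + I*√13)*(-1/26) = -8/13 - I*√13/26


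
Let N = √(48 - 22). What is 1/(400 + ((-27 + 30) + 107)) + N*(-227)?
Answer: 1/510 - 227*√26 ≈ -1157.5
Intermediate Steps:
N = √26 ≈ 5.0990
1/(400 + ((-27 + 30) + 107)) + N*(-227) = 1/(400 + ((-27 + 30) + 107)) + √26*(-227) = 1/(400 + (3 + 107)) - 227*√26 = 1/(400 + 110) - 227*√26 = 1/510 - 227*√26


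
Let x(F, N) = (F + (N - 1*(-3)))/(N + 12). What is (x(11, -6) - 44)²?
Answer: 16384/9 ≈ 1820.4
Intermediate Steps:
x(F, N) = (3 + F + N)/(12 + N) (x(F, N) = (F + (N + 3))/(12 + N) = (F + (3 + N))/(12 + N) = (3 + F + N)/(12 + N))
(x(11, -6) - 44)² = ((3 + 11 - 6)/(12 - 6) - 44)² = (8/6 - 44)² = ((⅙)*8 - 44)² = (4/3 - 44)² = (-128/3)² = 16384/9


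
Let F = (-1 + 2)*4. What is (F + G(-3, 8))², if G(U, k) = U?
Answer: 1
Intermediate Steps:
F = 4 (F = 1*4 = 4)
(F + G(-3, 8))² = (4 - 3)² = 1² = 1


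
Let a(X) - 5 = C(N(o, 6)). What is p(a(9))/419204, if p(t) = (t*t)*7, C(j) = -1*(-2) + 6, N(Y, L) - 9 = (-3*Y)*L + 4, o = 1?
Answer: 1183/419204 ≈ 0.0028220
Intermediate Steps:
N(Y, L) = 13 - 3*L*Y (N(Y, L) = 9 + ((-3*Y)*L + 4) = 9 + (-3*L*Y + 4) = 9 + (4 - 3*L*Y) = 13 - 3*L*Y)
C(j) = 8 (C(j) = 2 + 6 = 8)
a(X) = 13 (a(X) = 5 + 8 = 13)
p(t) = 7*t² (p(t) = t²*7 = 7*t²)
p(a(9))/419204 = (7*13²)/419204 = (7*169)*(1/419204) = 1183*(1/419204) = 1183/419204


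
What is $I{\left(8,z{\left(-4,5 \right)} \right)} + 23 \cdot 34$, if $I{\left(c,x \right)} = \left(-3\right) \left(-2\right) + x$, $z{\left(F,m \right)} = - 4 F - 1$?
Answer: $803$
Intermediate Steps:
$z{\left(F,m \right)} = -1 - 4 F$
$I{\left(c,x \right)} = 6 + x$
$I{\left(8,z{\left(-4,5 \right)} \right)} + 23 \cdot 34 = \left(6 - -15\right) + 23 \cdot 34 = \left(6 + \left(-1 + 16\right)\right) + 782 = \left(6 + 15\right) + 782 = 21 + 782 = 803$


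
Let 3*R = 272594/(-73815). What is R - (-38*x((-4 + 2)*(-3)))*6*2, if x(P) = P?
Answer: 86514418/31635 ≈ 2734.8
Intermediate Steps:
R = -38942/31635 (R = (272594/(-73815))/3 = (272594*(-1/73815))/3 = (⅓)*(-38942/10545) = -38942/31635 ≈ -1.2310)
R - (-38*x((-4 + 2)*(-3)))*6*2 = -38942/31635 - (-38*(-4 + 2)*(-3))*6*2 = -38942/31635 - (-(-76)*(-3))*12 = -38942/31635 - (-38*6)*12 = -38942/31635 - (-228)*12 = -38942/31635 - 1*(-2736) = -38942/31635 + 2736 = 86514418/31635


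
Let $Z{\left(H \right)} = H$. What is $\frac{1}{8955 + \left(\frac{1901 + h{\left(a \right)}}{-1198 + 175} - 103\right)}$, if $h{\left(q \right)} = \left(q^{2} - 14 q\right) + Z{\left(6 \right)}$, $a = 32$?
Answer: $\frac{1023}{9053113} \approx 0.000113$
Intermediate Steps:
$h{\left(q \right)} = 6 + q^{2} - 14 q$ ($h{\left(q \right)} = \left(q^{2} - 14 q\right) + 6 = 6 + q^{2} - 14 q$)
$\frac{1}{8955 + \left(\frac{1901 + h{\left(a \right)}}{-1198 + 175} - 103\right)} = \frac{1}{8955 - \left(103 - \frac{1901 + \left(6 + 32^{2} - 448\right)}{-1198 + 175}\right)} = \frac{1}{8955 - \left(103 - \frac{1901 + \left(6 + 1024 - 448\right)}{-1023}\right)} = \frac{1}{8955 - \left(103 - \left(1901 + 582\right) \left(- \frac{1}{1023}\right)\right)} = \frac{1}{8955 + \left(2483 \left(- \frac{1}{1023}\right) - 103\right)} = \frac{1}{8955 - \frac{107852}{1023}} = \frac{1}{\frac{9053113}{1023}} = \frac{1023}{9053113}$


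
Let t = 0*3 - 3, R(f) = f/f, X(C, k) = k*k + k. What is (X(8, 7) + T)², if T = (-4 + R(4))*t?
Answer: 4225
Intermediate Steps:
X(C, k) = k + k² (X(C, k) = k² + k = k + k²)
R(f) = 1
t = -3 (t = 0 - 3 = -3)
T = 9 (T = (-4 + 1)*(-3) = -3*(-3) = 9)
(X(8, 7) + T)² = (7*(1 + 7) + 9)² = (7*8 + 9)² = (56 + 9)² = 65² = 4225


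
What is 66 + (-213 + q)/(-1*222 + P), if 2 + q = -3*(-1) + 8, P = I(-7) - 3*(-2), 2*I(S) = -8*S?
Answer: 3153/47 ≈ 67.085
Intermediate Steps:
I(S) = -4*S (I(S) = (-8*S)/2 = -4*S)
P = 34 (P = -4*(-7) - 3*(-2) = 28 + 6 = 34)
q = 9 (q = -2 + (-3*(-1) + 8) = -2 + (3 + 8) = -2 + 11 = 9)
66 + (-213 + q)/(-1*222 + P) = 66 + (-213 + 9)/(-1*222 + 34) = 66 - 204/(-222 + 34) = 66 - 204/(-188) = 66 - 204*(-1/188) = 66 + 51/47 = 3153/47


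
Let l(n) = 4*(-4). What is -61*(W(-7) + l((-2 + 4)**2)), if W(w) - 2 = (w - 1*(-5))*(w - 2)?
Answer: -244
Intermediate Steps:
l(n) = -16
W(w) = 2 + (-2 + w)*(5 + w) (W(w) = 2 + (w - 1*(-5))*(w - 2) = 2 + (w + 5)*(-2 + w) = 2 + (5 + w)*(-2 + w) = 2 + (-2 + w)*(5 + w))
-61*(W(-7) + l((-2 + 4)**2)) = -61*((-8 + (-7)**2 + 3*(-7)) - 16) = -61*((-8 + 49 - 21) - 16) = -61*(20 - 16) = -61*4 = -244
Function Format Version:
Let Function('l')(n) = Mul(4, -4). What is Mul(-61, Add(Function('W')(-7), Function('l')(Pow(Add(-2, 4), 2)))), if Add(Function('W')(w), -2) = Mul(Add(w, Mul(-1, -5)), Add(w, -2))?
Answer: -244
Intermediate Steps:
Function('l')(n) = -16
Function('W')(w) = Add(2, Mul(Add(-2, w), Add(5, w))) (Function('W')(w) = Add(2, Mul(Add(w, Mul(-1, -5)), Add(w, -2))) = Add(2, Mul(Add(w, 5), Add(-2, w))) = Add(2, Mul(Add(5, w), Add(-2, w))) = Add(2, Mul(Add(-2, w), Add(5, w))))
Mul(-61, Add(Function('W')(-7), Function('l')(Pow(Add(-2, 4), 2)))) = Mul(-61, Add(Add(-8, Pow(-7, 2), Mul(3, -7)), -16)) = Mul(-61, Add(Add(-8, 49, -21), -16)) = Mul(-61, Add(20, -16)) = Mul(-61, 4) = -244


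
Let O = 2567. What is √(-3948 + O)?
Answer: I*√1381 ≈ 37.162*I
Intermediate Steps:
√(-3948 + O) = √(-3948 + 2567) = √(-1381) = I*√1381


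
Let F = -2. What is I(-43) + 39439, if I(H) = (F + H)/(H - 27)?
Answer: 552155/14 ≈ 39440.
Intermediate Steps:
I(H) = (-2 + H)/(-27 + H) (I(H) = (-2 + H)/(H - 27) = (-2 + H)/(-27 + H))
I(-43) + 39439 = (-2 - 43)/(-27 - 43) + 39439 = -45/(-70) + 39439 = -1/70*(-45) + 39439 = 9/14 + 39439 = 552155/14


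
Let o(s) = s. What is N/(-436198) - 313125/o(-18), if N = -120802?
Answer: 22764445531/1308594 ≈ 17396.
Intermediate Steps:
N/(-436198) - 313125/o(-18) = -120802/(-436198) - 313125/(-18) = -120802*(-1/436198) - 313125*(-1/18) = 60401/218099 + 104375/6 = 22764445531/1308594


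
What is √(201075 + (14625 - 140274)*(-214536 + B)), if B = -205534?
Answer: √52781576505 ≈ 2.2974e+5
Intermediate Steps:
√(201075 + (14625 - 140274)*(-214536 + B)) = √(201075 + (14625 - 140274)*(-214536 - 205534)) = √(201075 - 125649*(-420070)) = √(201075 + 52781375430) = √52781576505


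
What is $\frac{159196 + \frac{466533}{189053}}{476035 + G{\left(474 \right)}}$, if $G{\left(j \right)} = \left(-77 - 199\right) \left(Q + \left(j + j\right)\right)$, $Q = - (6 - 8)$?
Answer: $\frac{30096947921}{40426148255} \approx 0.74449$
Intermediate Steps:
$Q = 2$ ($Q = \left(-1\right) \left(-2\right) = 2$)
$G{\left(j \right)} = -552 - 552 j$ ($G{\left(j \right)} = \left(-77 - 199\right) \left(2 + \left(j + j\right)\right) = - 276 \left(2 + 2 j\right) = -552 - 552 j$)
$\frac{159196 + \frac{466533}{189053}}{476035 + G{\left(474 \right)}} = \frac{159196 + \frac{466533}{189053}}{476035 - 262200} = \frac{30096947921}{189053 \cdot 213835} = \frac{30096947921}{189053} \cdot \frac{1}{213835} = \frac{30096947921}{40426148255}$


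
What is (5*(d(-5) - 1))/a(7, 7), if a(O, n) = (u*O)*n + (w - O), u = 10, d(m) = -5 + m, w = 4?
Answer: -55/487 ≈ -0.11294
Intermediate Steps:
a(O, n) = 4 - O + 10*O*n (a(O, n) = (10*O)*n + (4 - O) = 10*O*n + (4 - O) = 4 - O + 10*O*n)
(5*(d(-5) - 1))/a(7, 7) = (5*((-5 - 5) - 1))/(4 - 1*7 + 10*7*7) = (5*(-10 - 1))/(4 - 7 + 490) = (5*(-11))/487 = (1/487)*(-55) = -55/487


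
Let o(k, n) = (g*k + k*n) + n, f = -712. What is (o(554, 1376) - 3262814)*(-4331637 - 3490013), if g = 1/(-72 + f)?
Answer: 3831281967714125/196 ≈ 1.9547e+13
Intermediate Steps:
g = -1/784 (g = 1/(-72 - 712) = 1/(-784) = -1/784 ≈ -0.0012755)
o(k, n) = n - k/784 + k*n (o(k, n) = (-k/784 + k*n) + n = n - k/784 + k*n)
(o(554, 1376) - 3262814)*(-4331637 - 3490013) = ((1376 - 1/784*554 + 554*1376) - 3262814)*(-4331637 - 3490013) = ((1376 - 277/392 + 762304) - 3262814)*(-7821650) = (299362283/392 - 3262814)*(-7821650) = -979660805/392*(-7821650) = 3831281967714125/196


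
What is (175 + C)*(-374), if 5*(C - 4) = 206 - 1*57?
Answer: -390456/5 ≈ -78091.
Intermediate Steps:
C = 169/5 (C = 4 + (206 - 1*57)/5 = 4 + (206 - 57)/5 = 4 + (⅕)*149 = 4 + 149/5 = 169/5 ≈ 33.800)
(175 + C)*(-374) = (175 + 169/5)*(-374) = (1044/5)*(-374) = -390456/5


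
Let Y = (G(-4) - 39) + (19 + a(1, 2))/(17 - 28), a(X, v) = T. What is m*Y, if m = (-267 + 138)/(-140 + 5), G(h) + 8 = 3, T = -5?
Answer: -7138/165 ≈ -43.261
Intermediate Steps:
G(h) = -5 (G(h) = -8 + 3 = -5)
a(X, v) = -5
Y = -498/11 (Y = (-5 - 39) + (19 - 5)/(17 - 28) = -44 + 14/(-11) = -44 + 14*(-1/11) = -44 - 14/11 = -498/11 ≈ -45.273)
m = 43/45 (m = -129/(-135) = -129*(-1/135) = 43/45 ≈ 0.95556)
m*Y = (43/45)*(-498/11) = -7138/165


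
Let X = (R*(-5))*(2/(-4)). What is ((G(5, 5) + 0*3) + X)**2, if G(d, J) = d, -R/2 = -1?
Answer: 100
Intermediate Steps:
R = 2 (R = -2*(-1) = 2)
X = 5 (X = (2*(-5))*(2/(-4)) = -20*(-1)/4 = -10*(-1/2) = 5)
((G(5, 5) + 0*3) + X)**2 = ((5 + 0*3) + 5)**2 = ((5 + 0) + 5)**2 = (5 + 5)**2 = 10**2 = 100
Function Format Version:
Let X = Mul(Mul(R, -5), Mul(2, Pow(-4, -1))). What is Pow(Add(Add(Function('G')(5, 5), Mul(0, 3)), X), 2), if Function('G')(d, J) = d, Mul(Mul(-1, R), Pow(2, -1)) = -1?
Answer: 100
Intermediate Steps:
R = 2 (R = Mul(-2, -1) = 2)
X = 5 (X = Mul(Mul(2, -5), Mul(2, Pow(-4, -1))) = Mul(-10, Mul(2, Rational(-1, 4))) = Mul(-10, Rational(-1, 2)) = 5)
Pow(Add(Add(Function('G')(5, 5), Mul(0, 3)), X), 2) = Pow(Add(Add(5, Mul(0, 3)), 5), 2) = Pow(Add(Add(5, 0), 5), 2) = Pow(Add(5, 5), 2) = Pow(10, 2) = 100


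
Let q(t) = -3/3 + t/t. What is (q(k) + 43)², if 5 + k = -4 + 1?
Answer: 1849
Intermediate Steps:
k = -8 (k = -5 + (-4 + 1) = -5 - 3 = -8)
q(t) = 0 (q(t) = -3*⅓ + 1 = -1 + 1 = 0)
(q(k) + 43)² = (0 + 43)² = 43² = 1849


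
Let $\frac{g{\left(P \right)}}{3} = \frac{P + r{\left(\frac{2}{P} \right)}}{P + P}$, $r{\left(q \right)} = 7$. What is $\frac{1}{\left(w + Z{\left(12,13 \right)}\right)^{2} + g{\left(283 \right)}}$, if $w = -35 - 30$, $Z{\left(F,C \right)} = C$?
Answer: $\frac{283}{765667} \approx 0.00036961$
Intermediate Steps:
$w = -65$ ($w = -35 - 30 = -65$)
$g{\left(P \right)} = \frac{3 \left(7 + P\right)}{2 P}$ ($g{\left(P \right)} = 3 \frac{P + 7}{P + P} = 3 \frac{7 + P}{2 P} = \frac{3 \left(7 + P\right)}{2 P}$)
$\frac{1}{\left(w + Z{\left(12,13 \right)}\right)^{2} + g{\left(283 \right)}} = \frac{1}{\left(-65 + 13\right)^{2} + \frac{3 \left(7 + 283\right)}{2 \cdot 283}} = \frac{1}{\left(-52\right)^{2} + \frac{3}{2} \cdot \frac{1}{283} \cdot 290} = \frac{1}{2704 + \frac{435}{283}} = \frac{1}{\frac{765667}{283}} = \frac{283}{765667}$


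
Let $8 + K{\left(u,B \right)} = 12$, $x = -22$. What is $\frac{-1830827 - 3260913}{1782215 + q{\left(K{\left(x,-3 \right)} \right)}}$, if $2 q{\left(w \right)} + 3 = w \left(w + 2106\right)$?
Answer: $- \frac{10183480}{3572867} \approx -2.8502$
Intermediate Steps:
$K{\left(u,B \right)} = 4$ ($K{\left(u,B \right)} = -8 + 12 = 4$)
$q{\left(w \right)} = - \frac{3}{2} + \frac{w \left(2106 + w\right)}{2}$ ($q{\left(w \right)} = - \frac{3}{2} + \frac{w \left(w + 2106\right)}{2} = - \frac{3}{2} + \frac{w \left(2106 + w\right)}{2}$)
$\frac{-1830827 - 3260913}{1782215 + q{\left(K{\left(x,-3 \right)} \right)}} = \frac{-1830827 - 3260913}{1782215 + \left(- \frac{3}{2} + \frac{4^{2}}{2} + 1053 \cdot 4\right)} = - \frac{5091740}{1782215 + \left(- \frac{3}{2} + \frac{1}{2} \cdot 16 + 4212\right)} = - \frac{5091740}{1782215 + \left(- \frac{3}{2} + 8 + 4212\right)} = - \frac{5091740}{1782215 + \frac{8437}{2}} = - \frac{5091740}{\frac{3572867}{2}} = \left(-5091740\right) \frac{2}{3572867} = - \frac{10183480}{3572867}$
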